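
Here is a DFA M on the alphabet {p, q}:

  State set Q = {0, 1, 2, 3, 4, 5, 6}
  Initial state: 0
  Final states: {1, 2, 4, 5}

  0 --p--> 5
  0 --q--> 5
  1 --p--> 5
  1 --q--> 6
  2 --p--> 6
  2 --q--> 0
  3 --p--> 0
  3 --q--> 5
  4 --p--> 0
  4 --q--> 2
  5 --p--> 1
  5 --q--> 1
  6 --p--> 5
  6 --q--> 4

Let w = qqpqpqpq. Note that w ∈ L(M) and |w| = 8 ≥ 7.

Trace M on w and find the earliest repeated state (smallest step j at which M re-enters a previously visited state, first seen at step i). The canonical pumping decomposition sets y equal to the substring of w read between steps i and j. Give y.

qp

State sequence: 0 -q-> 5 -q-> 1 -p-> 5 -q-> 1 -p-> 5 -q-> 1 -p-> 5 -q-> 1
First repeat at step 3: 5 was already visited.

So i = 1, j = 3, giving x = w[0:1] = q, y = w[1:3] = qp, z = w[3:8] = qpqpq.
Check: |xy| = 3 ≤ 7 and |y| = 2 ≥ 1. Reading y takes M from 5 back to 5, so every xyⁱz is accepted.
The DFA has 7 states, so the proof of the pumping lemma guarantees a repeated state among the first 7+1 visited; the segment between the two visits is the pumpable y.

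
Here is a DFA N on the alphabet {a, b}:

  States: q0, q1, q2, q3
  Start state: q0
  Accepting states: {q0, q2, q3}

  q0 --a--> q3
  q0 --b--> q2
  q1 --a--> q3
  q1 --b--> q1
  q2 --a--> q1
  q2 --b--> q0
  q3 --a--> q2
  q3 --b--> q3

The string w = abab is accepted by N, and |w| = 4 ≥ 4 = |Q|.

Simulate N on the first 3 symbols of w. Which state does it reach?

Run of N on the first 3 characters of w = a b a:
  step 0: q0  (start)
  step 1: q3  (read a: q0→q3)
  step 2: q3  (read b: q3→q3)
  step 3: q2  (read a: q3→q2)

After reading 3 characters, N is in state q2.

q2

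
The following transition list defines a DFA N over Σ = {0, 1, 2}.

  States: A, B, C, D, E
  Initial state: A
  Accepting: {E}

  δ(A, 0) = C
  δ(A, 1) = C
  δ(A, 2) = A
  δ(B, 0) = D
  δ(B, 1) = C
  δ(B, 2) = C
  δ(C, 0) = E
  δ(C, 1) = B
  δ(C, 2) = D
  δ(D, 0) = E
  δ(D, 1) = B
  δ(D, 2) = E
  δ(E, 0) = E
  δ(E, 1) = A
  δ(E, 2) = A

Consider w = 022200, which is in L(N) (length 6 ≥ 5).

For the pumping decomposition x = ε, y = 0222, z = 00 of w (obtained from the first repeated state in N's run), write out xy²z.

0222022200

xy^2z = ε·0222·0222·00 = 0222022200.
Reading y = 0222 takes N from A back to A, so after x·y·y the machine is still in A, and z then leads to the accepting state E. Hence 0222022200 ∈ L(N).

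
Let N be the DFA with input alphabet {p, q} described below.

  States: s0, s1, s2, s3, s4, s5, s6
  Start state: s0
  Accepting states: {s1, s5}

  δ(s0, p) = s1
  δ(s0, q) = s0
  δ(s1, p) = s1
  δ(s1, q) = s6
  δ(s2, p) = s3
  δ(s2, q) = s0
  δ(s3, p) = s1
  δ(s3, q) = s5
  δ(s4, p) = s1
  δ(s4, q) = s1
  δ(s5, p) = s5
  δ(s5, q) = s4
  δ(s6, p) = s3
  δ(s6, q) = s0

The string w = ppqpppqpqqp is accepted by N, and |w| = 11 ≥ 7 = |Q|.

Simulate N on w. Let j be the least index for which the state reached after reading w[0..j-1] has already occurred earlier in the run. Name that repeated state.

s1

State sequence: s0 -p-> s1 -p-> s1 -q-> s6 -p-> s3 -p-> s1 -p-> s1 -q-> s6 -p-> s3 -q-> s5 -q-> s4 -p-> s1
First repeat at step 2: s1 was already visited.

The earliest repeat is at step j = 2: N is in s1, which it already visited at step i = 1.
The DFA has 7 states, so the proof of the pumping lemma guarantees a repeated state among the first 7+1 visited; the segment between the two visits is the pumpable y.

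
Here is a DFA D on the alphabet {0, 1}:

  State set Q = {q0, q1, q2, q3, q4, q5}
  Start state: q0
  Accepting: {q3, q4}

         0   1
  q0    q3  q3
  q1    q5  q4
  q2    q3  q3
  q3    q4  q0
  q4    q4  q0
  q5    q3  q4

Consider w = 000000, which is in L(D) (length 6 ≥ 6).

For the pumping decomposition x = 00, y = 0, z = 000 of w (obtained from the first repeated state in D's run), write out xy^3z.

00000000

xy^3z = 00·0·0·0·000 = 00000000.
Reading y = 0 takes D from q4 back to q4, so after x·y·y·y the machine is still in q4, and z then leads to the accepting state q4. Hence 00000000 ∈ L(D).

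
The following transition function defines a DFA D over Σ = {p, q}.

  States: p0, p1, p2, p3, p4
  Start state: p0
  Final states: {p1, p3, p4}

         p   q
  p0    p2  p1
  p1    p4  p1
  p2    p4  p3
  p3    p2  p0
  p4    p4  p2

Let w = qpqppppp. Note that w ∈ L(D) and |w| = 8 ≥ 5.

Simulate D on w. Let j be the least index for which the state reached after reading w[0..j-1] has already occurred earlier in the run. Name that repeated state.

State sequence: p0 -q-> p1 -p-> p4 -q-> p2 -p-> p4 -p-> p4 -p-> p4 -p-> p4 -p-> p4
First repeat at step 4: p4 was already visited.

The earliest repeat is at step j = 4: D is in p4, which it already visited at step i = 2.
Pumping length from the standard proof: p = 5 (the number of states). The repeated state found above gives |xy| = j ≤ 5 and |y| = j − i ≥ 1.

p4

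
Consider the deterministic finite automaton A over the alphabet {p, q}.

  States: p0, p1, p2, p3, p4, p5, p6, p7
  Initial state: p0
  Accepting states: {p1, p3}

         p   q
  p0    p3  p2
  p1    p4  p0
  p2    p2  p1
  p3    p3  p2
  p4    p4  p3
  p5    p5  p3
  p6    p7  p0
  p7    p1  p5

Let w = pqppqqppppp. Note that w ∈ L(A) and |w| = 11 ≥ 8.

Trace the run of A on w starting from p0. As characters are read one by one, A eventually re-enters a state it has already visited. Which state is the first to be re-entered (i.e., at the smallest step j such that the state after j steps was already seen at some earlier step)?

p2

Run of A on w = p q p p q q p p p p p:
  step 0: p0  (start)
  step 1: p3  (read p: p0→p3)
  step 2: p2  (read q: p3→p2)
  step 3: p2  (read p: p2→p2)   ← first repeat (p2 seen earlier)
  step 4: p2  (read p: p2→p2)
  step 5: p1  (read q: p2→p1)
  step 6: p0  (read q: p1→p0)
  step 7: p3  (read p: p0→p3)
  step 8: p3  (read p: p3→p3)
  step 9: p3  (read p: p3→p3)
  step 10: p3  (read p: p3→p3)
  step 11: p3  (read p: p3→p3)

The earliest repeat is at step j = 3: A is in p2, which it already visited at step i = 2.
Pumping length from the standard proof: p = 8 (the number of states). The repeated state found above gives |xy| = j ≤ 8 and |y| = j − i ≥ 1.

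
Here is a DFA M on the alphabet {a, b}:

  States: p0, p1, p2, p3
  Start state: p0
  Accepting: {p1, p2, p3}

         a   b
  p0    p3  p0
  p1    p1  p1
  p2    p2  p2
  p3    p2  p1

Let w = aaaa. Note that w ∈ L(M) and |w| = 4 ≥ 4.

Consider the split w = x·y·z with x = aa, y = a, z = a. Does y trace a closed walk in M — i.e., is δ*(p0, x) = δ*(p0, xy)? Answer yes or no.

yes

State sequence: p0 -a-> p3 -a-> p2 -a-> p2

After x (step 2): p2. After xy (step 3): p2.
They match, so y = a drives M around a cycle from p2 back to itself; pumping y any number of times keeps M in p2 before reading z, and xyⁱz ∈ L(M) for every i ≥ 0.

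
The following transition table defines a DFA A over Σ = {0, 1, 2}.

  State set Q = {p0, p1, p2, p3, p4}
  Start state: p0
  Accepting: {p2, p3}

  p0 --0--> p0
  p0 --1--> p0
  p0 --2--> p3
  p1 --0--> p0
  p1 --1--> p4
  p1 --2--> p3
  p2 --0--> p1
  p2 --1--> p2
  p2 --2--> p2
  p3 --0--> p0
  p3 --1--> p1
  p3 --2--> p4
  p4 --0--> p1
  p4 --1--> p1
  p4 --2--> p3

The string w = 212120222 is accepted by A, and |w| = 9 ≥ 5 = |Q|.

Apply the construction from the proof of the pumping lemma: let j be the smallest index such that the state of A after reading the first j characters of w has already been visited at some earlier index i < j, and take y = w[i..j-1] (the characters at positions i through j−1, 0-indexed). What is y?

12

Run of A on w = 2 1 2 1 2 0 2 2 2:
  step 0: p0  (start)
  step 1: p3  (read 2: p0→p3)
  step 2: p1  (read 1: p3→p1)
  step 3: p3  (read 2: p1→p3)   ← first repeat (p3 seen earlier)
  step 4: p1  (read 1: p3→p1)
  step 5: p3  (read 2: p1→p3)
  step 6: p0  (read 0: p3→p0)
  step 7: p3  (read 2: p0→p3)
  step 8: p4  (read 2: p3→p4)
  step 9: p3  (read 2: p4→p3)

So i = 1, j = 3, giving x = w[0:1] = 2, y = w[1:3] = 12, z = w[3:9] = 120222.
Check: |xy| = 3 ≤ 5 and |y| = 2 ≥ 1. Reading y takes A from p3 back to p3, so every xyⁱz is accepted.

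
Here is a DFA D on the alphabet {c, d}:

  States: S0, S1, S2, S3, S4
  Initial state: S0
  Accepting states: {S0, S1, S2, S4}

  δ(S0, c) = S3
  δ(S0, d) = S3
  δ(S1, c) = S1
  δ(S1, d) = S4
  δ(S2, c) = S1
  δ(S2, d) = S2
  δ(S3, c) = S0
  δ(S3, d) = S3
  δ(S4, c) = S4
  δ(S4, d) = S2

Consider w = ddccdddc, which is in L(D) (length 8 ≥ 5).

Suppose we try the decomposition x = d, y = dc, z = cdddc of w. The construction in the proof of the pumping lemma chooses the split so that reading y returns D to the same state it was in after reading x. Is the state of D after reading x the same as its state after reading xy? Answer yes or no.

no

State sequence: S0 -d-> S3 -d-> S3 -c-> S0

After x (step 1): S3. After xy (step 3): S0.
They differ (S3 ≠ S0), so y is not a cycle from the state after x; this split is not the one the pumping-lemma construction produces, and pumping y need not keep the string in L(D).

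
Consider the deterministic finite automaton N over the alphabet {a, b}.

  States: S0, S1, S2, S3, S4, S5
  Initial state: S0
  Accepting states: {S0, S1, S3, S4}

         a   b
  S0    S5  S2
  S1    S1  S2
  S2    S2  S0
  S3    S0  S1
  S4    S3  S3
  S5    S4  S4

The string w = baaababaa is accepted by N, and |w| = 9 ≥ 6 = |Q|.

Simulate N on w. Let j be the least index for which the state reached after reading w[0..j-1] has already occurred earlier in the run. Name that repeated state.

S2

Run of N on w = b a a a b a b a a:
  step 0: S0  (start)
  step 1: S2  (read b: S0→S2)
  step 2: S2  (read a: S2→S2)   ← first repeat (S2 seen earlier)
  step 3: S2  (read a: S2→S2)
  step 4: S2  (read a: S2→S2)
  step 5: S0  (read b: S2→S0)
  step 6: S5  (read a: S0→S5)
  step 7: S4  (read b: S5→S4)
  step 8: S3  (read a: S4→S3)
  step 9: S0  (read a: S3→S0)

The earliest repeat is at step j = 2: N is in S2, which it already visited at step i = 1.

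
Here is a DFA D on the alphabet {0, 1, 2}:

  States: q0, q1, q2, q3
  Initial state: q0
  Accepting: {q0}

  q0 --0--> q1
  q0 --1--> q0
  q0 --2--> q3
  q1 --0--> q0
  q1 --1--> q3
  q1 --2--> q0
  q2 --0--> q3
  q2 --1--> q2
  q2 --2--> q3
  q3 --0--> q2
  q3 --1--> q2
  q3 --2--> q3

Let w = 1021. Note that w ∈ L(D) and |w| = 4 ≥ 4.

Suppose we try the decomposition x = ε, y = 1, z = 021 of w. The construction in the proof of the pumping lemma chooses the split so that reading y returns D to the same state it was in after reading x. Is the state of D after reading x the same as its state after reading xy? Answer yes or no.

yes

Run of D on the first 1 characters of w = 1:
  step 0: q0  (start)
  step 1: q0  (read 1: q0→q0)

After x (step 0): q0. After xy (step 1): q0.
They match, so y = 1 drives D around a cycle from q0 back to itself; pumping y any number of times keeps D in q0 before reading z, and xyⁱz ∈ L(D) for every i ≥ 0.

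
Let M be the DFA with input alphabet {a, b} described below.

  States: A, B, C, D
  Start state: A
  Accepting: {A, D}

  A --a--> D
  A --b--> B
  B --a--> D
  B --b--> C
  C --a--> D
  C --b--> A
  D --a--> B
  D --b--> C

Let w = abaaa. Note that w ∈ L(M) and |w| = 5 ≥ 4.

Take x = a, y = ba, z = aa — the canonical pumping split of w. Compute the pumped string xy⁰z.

xy⁰z = xz = a·aa = aaa.
Reading y = ba takes M from D back to D, so after x the machine is still in D, and z then leads to the accepting state D. Hence aaa ∈ L(M).

aaa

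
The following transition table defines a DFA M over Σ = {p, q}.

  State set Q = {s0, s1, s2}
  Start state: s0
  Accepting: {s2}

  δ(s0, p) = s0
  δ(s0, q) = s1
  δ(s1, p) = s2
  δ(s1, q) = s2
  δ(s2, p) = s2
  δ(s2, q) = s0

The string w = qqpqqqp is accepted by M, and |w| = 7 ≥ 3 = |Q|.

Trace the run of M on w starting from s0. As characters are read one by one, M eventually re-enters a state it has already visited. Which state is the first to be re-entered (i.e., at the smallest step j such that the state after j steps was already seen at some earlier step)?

State sequence: s0 -q-> s1 -q-> s2 -p-> s2 -q-> s0 -q-> s1 -q-> s2 -p-> s2
First repeat at step 3: s2 was already visited.

The earliest repeat is at step j = 3: M is in s2, which it already visited at step i = 2.
Pumping length from the standard proof: p = 3 (the number of states). The repeated state found above gives |xy| = j ≤ 3 and |y| = j − i ≥ 1.

s2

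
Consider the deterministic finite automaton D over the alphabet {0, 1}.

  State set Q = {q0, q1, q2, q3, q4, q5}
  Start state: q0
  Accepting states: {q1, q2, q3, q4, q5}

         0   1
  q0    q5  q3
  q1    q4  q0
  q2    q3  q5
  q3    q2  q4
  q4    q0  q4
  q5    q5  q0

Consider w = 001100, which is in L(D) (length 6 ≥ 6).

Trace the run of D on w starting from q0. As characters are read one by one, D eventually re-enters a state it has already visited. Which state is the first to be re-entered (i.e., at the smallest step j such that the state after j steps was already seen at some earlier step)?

Run of D on w = 0 0 1 1 0 0:
  step 0: q0  (start)
  step 1: q5  (read 0: q0→q5)
  step 2: q5  (read 0: q5→q5)   ← first repeat (q5 seen earlier)
  step 3: q0  (read 1: q5→q0)
  step 4: q3  (read 1: q0→q3)
  step 5: q2  (read 0: q3→q2)
  step 6: q3  (read 0: q2→q3)

The earliest repeat is at step j = 2: D is in q5, which it already visited at step i = 1.

q5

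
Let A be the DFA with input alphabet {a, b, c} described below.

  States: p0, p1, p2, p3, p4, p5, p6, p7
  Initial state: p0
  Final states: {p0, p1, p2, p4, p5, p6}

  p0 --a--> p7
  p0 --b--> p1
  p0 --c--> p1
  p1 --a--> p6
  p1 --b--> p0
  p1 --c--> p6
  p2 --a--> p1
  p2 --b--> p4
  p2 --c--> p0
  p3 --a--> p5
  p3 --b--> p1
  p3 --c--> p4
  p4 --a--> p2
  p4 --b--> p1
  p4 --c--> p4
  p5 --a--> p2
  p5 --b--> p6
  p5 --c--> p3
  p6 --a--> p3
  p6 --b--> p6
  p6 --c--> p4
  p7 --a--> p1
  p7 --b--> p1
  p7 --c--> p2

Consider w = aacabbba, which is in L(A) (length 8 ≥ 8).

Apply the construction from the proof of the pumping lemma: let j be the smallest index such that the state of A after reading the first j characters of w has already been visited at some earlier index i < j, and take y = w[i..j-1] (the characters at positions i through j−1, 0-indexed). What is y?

cab

State sequence: p0 -a-> p7 -a-> p1 -c-> p6 -a-> p3 -b-> p1 -b-> p0 -b-> p1 -a-> p6
First repeat at step 5: p1 was already visited.

So i = 2, j = 5, giving x = w[0:2] = aa, y = w[2:5] = cab, z = w[5:8] = bba.
Check: |xy| = 5 ≤ 8 and |y| = 3 ≥ 1. Reading y takes A from p1 back to p1, so every xyⁱz is accepted.
The DFA has 8 states, so the proof of the pumping lemma guarantees a repeated state among the first 8+1 visited; the segment between the two visits is the pumpable y.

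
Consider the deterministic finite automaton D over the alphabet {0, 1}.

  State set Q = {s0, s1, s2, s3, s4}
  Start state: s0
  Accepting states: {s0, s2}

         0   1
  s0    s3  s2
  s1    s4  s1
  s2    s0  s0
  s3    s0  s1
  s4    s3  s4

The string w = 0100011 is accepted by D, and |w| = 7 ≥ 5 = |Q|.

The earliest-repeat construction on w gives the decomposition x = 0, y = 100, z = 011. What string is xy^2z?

0100100011

xy^2z = 0·100·100·011 = 0100100011.
Reading y = 100 takes D from s3 back to s3, so after x·y·y the machine is still in s3, and z then leads to the accepting state s0. Hence 0100100011 ∈ L(D).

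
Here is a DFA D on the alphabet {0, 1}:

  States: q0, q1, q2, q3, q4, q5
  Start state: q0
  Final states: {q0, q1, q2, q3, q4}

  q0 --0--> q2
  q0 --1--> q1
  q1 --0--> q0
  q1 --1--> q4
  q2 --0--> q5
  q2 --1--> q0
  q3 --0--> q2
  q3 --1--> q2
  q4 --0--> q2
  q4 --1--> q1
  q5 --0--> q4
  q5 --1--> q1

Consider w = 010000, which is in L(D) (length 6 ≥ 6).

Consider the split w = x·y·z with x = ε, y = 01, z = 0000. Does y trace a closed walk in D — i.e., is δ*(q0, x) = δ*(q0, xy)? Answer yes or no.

yes

Run of D on the first 2 characters of w = 0 1:
  step 0: q0  (start)
  step 1: q2  (read 0: q0→q2)
  step 2: q0  (read 1: q2→q0)

After x (step 0): q0. After xy (step 2): q0.
They match, so y = 01 drives D around a cycle from q0 back to itself; pumping y any number of times keeps D in q0 before reading z, and xyⁱz ∈ L(D) for every i ≥ 0.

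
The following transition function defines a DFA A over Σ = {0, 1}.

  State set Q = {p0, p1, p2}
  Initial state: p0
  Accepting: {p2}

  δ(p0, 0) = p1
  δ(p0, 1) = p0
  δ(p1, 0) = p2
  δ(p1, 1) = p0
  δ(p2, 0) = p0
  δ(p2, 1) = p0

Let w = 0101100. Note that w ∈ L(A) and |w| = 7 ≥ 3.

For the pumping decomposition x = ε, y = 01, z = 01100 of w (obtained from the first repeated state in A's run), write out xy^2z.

010101100

xy^2z = ε·01·01·01100 = 010101100.
Reading y = 01 takes A from p0 back to p0, so after x·y·y the machine is still in p0, and z then leads to the accepting state p2. Hence 010101100 ∈ L(A).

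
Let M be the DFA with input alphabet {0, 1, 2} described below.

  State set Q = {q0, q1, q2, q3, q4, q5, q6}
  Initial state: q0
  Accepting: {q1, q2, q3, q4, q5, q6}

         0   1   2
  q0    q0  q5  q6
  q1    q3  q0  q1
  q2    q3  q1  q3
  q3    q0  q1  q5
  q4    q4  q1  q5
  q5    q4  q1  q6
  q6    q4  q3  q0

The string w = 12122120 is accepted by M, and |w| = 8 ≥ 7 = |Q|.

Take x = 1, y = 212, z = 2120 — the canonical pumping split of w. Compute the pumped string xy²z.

xy^2z = 1·212·212·2120 = 12122122120.
Reading y = 212 takes M from q5 back to q5, so after x·y·y the machine is still in q5, and z then leads to the accepting state q4. Hence 12122122120 ∈ L(M).

12122122120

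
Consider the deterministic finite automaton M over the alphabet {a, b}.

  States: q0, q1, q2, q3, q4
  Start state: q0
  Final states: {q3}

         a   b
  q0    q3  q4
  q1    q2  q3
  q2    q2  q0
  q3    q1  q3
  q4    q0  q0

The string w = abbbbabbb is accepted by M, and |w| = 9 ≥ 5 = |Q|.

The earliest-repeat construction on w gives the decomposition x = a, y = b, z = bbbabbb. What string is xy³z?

xy^3z = a·b·b·b·bbbabbb = abbbbbbabbb.
Reading y = b takes M from q3 back to q3, so after x·y·y·y the machine is still in q3, and z then leads to the accepting state q3. Hence abbbbbbabbb ∈ L(M).

abbbbbbabbb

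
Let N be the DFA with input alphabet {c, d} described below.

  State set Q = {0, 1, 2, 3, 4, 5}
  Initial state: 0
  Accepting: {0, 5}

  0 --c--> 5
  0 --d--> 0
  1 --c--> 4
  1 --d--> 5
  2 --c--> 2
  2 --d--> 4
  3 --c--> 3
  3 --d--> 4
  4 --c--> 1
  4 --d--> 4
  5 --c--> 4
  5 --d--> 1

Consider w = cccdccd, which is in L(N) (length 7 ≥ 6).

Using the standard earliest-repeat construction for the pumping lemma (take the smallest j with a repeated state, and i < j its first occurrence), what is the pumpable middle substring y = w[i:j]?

Run of N on w = c c c d c c d:
  step 0: 0  (start)
  step 1: 5  (read c: 0→5)
  step 2: 4  (read c: 5→4)
  step 3: 1  (read c: 4→1)
  step 4: 5  (read d: 1→5)   ← first repeat (5 seen earlier)
  step 5: 4  (read c: 5→4)
  step 6: 1  (read c: 4→1)
  step 7: 5  (read d: 1→5)

So i = 1, j = 4, giving x = w[0:1] = c, y = w[1:4] = ccd, z = w[4:7] = ccd.
Check: |xy| = 4 ≤ 6 and |y| = 3 ≥ 1. Reading y takes N from 5 back to 5, so every xyⁱz is accepted.

ccd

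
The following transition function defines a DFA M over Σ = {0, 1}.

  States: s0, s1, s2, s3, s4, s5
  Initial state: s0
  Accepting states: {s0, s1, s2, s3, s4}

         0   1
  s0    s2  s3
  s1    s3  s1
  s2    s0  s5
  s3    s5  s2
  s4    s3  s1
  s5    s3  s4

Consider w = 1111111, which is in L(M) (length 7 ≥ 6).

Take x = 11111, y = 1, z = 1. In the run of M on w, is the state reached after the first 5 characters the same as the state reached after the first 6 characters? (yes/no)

State sequence: s0 -1-> s3 -1-> s2 -1-> s5 -1-> s4 -1-> s1 -1-> s1

After x (step 5): s1. After xy (step 6): s1.
They match, so y = 1 drives M around a cycle from s1 back to itself; pumping y any number of times keeps M in s1 before reading z, and xyⁱz ∈ L(M) for every i ≥ 0.

yes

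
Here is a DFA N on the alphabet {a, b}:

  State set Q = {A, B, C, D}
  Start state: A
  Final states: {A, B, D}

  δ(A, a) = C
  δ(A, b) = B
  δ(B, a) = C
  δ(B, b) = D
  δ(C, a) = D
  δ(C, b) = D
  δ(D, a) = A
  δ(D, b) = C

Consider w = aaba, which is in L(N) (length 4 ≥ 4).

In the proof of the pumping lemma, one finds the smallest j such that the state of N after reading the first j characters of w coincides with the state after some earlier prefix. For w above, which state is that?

C

Run of N on w = a a b a:
  step 0: A  (start)
  step 1: C  (read a: A→C)
  step 2: D  (read a: C→D)
  step 3: C  (read b: D→C)   ← first repeat (C seen earlier)
  step 4: D  (read a: C→D)

The earliest repeat is at step j = 3: N is in C, which it already visited at step i = 1.
Since N has 4 states, any run of length ≥ 4 visits 4+1 states, so by pigeonhole some state repeats within the first 4 steps — that repeat gives the pumpable loop.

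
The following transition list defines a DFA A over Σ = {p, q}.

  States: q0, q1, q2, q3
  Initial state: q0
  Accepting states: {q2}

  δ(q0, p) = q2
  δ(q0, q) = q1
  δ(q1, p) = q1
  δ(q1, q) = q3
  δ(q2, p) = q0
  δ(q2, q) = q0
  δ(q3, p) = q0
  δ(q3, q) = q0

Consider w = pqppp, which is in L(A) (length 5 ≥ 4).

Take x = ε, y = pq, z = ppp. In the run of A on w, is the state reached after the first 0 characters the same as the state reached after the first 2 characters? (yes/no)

yes

Run of A on the first 2 characters of w = p q:
  step 0: q0  (start)
  step 1: q2  (read p: q0→q2)
  step 2: q0  (read q: q2→q0)

After x (step 0): q0. After xy (step 2): q0.
They match, so y = pq drives A around a cycle from q0 back to itself; pumping y any number of times keeps A in q0 before reading z, and xyⁱz ∈ L(A) for every i ≥ 0.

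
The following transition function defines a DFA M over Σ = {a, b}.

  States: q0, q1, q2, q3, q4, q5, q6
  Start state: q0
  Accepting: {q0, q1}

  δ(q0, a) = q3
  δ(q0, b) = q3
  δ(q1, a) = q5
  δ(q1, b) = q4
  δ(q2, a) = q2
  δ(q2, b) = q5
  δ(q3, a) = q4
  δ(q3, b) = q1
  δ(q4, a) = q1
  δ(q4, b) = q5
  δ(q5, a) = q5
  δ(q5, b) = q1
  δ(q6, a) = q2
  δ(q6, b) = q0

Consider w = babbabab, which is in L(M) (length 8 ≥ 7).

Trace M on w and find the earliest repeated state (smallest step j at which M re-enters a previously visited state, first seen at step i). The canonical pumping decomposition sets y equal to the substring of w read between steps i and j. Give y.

State sequence: q0 -b-> q3 -a-> q4 -b-> q5 -b-> q1 -a-> q5 -b-> q1 -a-> q5 -b-> q1
First repeat at step 5: q5 was already visited.

So i = 3, j = 5, giving x = w[0:3] = bab, y = w[3:5] = ba, z = w[5:8] = bab.
Check: |xy| = 5 ≤ 7 and |y| = 2 ≥ 1. Reading y takes M from q5 back to q5, so every xyⁱz is accepted.

ba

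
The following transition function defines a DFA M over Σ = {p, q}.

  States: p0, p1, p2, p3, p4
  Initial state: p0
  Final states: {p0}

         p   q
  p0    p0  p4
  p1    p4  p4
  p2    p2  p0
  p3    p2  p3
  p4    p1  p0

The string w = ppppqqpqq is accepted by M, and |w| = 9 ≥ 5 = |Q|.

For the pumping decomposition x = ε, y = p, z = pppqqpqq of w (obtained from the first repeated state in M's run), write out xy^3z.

xy^3z = ε·p·p·p·pppqqpqq = ppppppqqpqq.
Reading y = p takes M from p0 back to p0, so after x·y·y·y the machine is still in p0, and z then leads to the accepting state p0. Hence ppppppqqpqq ∈ L(M).

ppppppqqpqq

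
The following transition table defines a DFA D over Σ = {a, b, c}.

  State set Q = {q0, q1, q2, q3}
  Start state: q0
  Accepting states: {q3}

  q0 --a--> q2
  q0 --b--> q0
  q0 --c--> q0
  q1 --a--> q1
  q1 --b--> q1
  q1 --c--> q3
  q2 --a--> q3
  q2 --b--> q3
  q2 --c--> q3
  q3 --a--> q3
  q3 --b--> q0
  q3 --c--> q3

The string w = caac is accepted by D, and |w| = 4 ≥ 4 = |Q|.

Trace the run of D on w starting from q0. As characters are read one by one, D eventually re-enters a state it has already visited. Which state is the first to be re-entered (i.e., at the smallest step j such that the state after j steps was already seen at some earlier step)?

q0

Run of D on w = c a a c:
  step 0: q0  (start)
  step 1: q0  (read c: q0→q0)   ← first repeat (q0 seen earlier)
  step 2: q2  (read a: q0→q2)
  step 3: q3  (read a: q2→q3)
  step 4: q3  (read c: q3→q3)

The earliest repeat is at step j = 1: D is in q0, which it already visited at step i = 0.
Pumping length from the standard proof: p = 4 (the number of states). The repeated state found above gives |xy| = j ≤ 4 and |y| = j − i ≥ 1.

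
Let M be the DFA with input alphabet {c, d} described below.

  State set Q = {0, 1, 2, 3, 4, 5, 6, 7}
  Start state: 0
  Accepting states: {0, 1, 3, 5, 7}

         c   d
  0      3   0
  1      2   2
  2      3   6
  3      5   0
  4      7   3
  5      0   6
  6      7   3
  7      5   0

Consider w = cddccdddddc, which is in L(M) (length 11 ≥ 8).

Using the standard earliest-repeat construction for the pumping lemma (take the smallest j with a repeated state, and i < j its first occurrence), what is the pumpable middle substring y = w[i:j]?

Run of M on w = c d d c c d d d d d c:
  step 0: 0  (start)
  step 1: 3  (read c: 0→3)
  step 2: 0  (read d: 3→0)   ← first repeat (0 seen earlier)
  step 3: 0  (read d: 0→0)
  step 4: 3  (read c: 0→3)
  step 5: 5  (read c: 3→5)
  step 6: 6  (read d: 5→6)
  step 7: 3  (read d: 6→3)
  step 8: 0  (read d: 3→0)
  step 9: 0  (read d: 0→0)
  step 10: 0  (read d: 0→0)
  step 11: 3  (read c: 0→3)

So i = 0, j = 2, giving x = w[0:0] = ε, y = w[0:2] = cd, z = w[2:11] = dccdddddc.
Check: |xy| = 2 ≤ 8 and |y| = 2 ≥ 1. Reading y takes M from 0 back to 0, so every xyⁱz is accepted.

cd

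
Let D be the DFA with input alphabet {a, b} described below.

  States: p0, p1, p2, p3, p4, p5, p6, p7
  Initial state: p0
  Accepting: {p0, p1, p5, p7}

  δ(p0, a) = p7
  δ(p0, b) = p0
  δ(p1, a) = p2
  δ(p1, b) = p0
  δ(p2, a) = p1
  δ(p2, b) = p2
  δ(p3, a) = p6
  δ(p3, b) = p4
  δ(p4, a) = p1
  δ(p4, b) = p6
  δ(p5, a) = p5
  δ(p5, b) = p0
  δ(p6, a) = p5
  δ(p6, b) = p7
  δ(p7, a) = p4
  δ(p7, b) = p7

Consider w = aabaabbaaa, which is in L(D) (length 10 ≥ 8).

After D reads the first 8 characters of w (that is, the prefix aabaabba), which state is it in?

Run of D on the first 8 characters of w = a a b a a b b a:
  step 0: p0  (start)
  step 1: p7  (read a: p0→p7)
  step 2: p4  (read a: p7→p4)
  step 3: p6  (read b: p4→p6)
  step 4: p5  (read a: p6→p5)
  step 5: p5  (read a: p5→p5)
  step 6: p0  (read b: p5→p0)
  step 7: p0  (read b: p0→p0)
  step 8: p7  (read a: p0→p7)

After reading 8 characters, D is in state p7.
(This kind of state-tracing is the core of the pumping-lemma construction: with 8 states, pigeonhole forces a repeat within the first 8 steps.)

p7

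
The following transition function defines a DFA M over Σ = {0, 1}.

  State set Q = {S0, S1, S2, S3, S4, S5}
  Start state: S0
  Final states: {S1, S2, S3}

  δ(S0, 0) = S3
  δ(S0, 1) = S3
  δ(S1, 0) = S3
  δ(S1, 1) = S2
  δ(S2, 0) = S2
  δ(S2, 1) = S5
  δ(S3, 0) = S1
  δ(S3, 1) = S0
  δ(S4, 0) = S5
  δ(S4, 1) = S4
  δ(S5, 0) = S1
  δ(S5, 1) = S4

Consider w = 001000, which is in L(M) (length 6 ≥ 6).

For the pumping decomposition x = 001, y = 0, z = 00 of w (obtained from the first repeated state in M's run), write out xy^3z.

00100000

xy^3z = 001·0·0·0·00 = 00100000.
Reading y = 0 takes M from S2 back to S2, so after x·y·y·y the machine is still in S2, and z then leads to the accepting state S2. Hence 00100000 ∈ L(M).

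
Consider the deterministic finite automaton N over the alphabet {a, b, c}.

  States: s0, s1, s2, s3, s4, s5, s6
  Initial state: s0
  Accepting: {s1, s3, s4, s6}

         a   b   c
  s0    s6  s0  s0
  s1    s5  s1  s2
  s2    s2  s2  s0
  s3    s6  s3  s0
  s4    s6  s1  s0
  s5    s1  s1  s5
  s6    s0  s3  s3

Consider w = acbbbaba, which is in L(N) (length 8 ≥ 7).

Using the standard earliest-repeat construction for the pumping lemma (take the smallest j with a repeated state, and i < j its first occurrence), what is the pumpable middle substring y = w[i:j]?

b

Run of N on w = a c b b b a b a:
  step 0: s0  (start)
  step 1: s6  (read a: s0→s6)
  step 2: s3  (read c: s6→s3)
  step 3: s3  (read b: s3→s3)   ← first repeat (s3 seen earlier)
  step 4: s3  (read b: s3→s3)
  step 5: s3  (read b: s3→s3)
  step 6: s6  (read a: s3→s6)
  step 7: s3  (read b: s6→s3)
  step 8: s6  (read a: s3→s6)

So i = 2, j = 3, giving x = w[0:2] = ac, y = w[2:3] = b, z = w[3:8] = bbaba.
Check: |xy| = 3 ≤ 7 and |y| = 1 ≥ 1. Reading y takes N from s3 back to s3, so every xyⁱz is accepted.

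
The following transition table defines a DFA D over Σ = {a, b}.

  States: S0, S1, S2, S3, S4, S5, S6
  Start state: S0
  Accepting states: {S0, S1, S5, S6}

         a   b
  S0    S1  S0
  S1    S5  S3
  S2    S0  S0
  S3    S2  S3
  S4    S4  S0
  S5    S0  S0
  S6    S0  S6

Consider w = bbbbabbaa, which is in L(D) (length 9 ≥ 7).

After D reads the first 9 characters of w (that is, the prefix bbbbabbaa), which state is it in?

S0

State sequence: S0 -b-> S0 -b-> S0 -b-> S0 -b-> S0 -a-> S1 -b-> S3 -b-> S3 -a-> S2 -a-> S0

After reading 9 characters, D is in state S0.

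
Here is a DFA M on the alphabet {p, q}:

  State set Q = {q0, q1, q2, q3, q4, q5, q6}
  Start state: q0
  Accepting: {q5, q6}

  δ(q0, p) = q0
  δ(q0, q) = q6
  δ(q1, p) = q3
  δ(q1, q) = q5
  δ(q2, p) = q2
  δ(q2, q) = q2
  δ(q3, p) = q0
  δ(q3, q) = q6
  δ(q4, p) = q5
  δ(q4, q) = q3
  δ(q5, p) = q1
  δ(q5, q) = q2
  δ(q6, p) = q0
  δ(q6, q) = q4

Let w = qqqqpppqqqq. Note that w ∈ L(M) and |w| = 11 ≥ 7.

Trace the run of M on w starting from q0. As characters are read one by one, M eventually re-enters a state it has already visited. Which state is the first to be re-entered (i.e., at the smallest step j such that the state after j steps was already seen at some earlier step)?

Run of M on w = q q q q p p p q q q q:
  step 0: q0  (start)
  step 1: q6  (read q: q0→q6)
  step 2: q4  (read q: q6→q4)
  step 3: q3  (read q: q4→q3)
  step 4: q6  (read q: q3→q6)   ← first repeat (q6 seen earlier)
  step 5: q0  (read p: q6→q0)
  step 6: q0  (read p: q0→q0)
  step 7: q0  (read p: q0→q0)
  step 8: q6  (read q: q0→q6)
  step 9: q4  (read q: q6→q4)
  step 10: q3  (read q: q4→q3)
  step 11: q6  (read q: q3→q6)

The earliest repeat is at step j = 4: M is in q6, which it already visited at step i = 1.
With |Q| = 7, pigeonhole forces a state repeat no later than step 7; the substring read between the first and second visits to that state can be pumped.

q6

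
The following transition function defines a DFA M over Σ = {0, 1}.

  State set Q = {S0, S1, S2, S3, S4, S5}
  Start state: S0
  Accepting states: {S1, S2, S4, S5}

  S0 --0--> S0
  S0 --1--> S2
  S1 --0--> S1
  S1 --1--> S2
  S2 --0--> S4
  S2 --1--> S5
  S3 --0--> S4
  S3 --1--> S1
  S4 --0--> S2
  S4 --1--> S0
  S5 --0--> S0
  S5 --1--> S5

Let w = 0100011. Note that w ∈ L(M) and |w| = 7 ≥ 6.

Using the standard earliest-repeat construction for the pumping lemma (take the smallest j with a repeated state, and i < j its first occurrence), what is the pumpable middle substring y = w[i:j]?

State sequence: S0 -0-> S0 -1-> S2 -0-> S4 -0-> S2 -0-> S4 -1-> S0 -1-> S2
First repeat at step 1: S0 was already visited.

So i = 0, j = 1, giving x = w[0:0] = ε, y = w[0:1] = 0, z = w[1:7] = 100011.
Check: |xy| = 1 ≤ 6 and |y| = 1 ≥ 1. Reading y takes M from S0 back to S0, so every xyⁱz is accepted.

0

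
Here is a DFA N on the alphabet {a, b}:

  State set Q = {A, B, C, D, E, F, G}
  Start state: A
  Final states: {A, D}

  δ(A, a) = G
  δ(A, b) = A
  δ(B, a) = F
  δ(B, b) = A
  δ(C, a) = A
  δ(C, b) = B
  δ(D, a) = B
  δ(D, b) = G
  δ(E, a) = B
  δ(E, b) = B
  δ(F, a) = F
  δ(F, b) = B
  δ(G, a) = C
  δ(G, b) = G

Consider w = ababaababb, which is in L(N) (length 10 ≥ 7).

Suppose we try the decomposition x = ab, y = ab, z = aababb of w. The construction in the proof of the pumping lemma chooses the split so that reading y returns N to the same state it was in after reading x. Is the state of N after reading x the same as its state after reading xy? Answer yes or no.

no

State sequence: A -a-> G -b-> G -a-> C -b-> B

After x (step 2): G. After xy (step 4): B.
They differ (G ≠ B), so y is not a cycle from the state after x; this split is not the one the pumping-lemma construction produces, and pumping y need not keep the string in L(N).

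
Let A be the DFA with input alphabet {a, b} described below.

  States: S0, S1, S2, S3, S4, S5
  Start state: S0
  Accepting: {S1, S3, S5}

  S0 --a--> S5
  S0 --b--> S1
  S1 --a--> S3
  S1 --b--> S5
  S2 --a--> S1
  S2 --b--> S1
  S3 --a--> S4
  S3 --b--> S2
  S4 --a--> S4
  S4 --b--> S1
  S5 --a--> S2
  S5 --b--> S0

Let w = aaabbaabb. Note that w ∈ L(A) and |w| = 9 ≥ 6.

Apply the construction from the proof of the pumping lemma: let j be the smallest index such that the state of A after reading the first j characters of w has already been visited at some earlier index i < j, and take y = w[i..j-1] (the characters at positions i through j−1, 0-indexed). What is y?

aab

State sequence: S0 -a-> S5 -a-> S2 -a-> S1 -b-> S5 -b-> S0 -a-> S5 -a-> S2 -b-> S1 -b-> S5
First repeat at step 4: S5 was already visited.

So i = 1, j = 4, giving x = w[0:1] = a, y = w[1:4] = aab, z = w[4:9] = baabb.
Check: |xy| = 4 ≤ 6 and |y| = 3 ≥ 1. Reading y takes A from S5 back to S5, so every xyⁱz is accepted.
With |Q| = 6, pigeonhole forces a state repeat no later than step 6; the substring read between the first and second visits to that state can be pumped.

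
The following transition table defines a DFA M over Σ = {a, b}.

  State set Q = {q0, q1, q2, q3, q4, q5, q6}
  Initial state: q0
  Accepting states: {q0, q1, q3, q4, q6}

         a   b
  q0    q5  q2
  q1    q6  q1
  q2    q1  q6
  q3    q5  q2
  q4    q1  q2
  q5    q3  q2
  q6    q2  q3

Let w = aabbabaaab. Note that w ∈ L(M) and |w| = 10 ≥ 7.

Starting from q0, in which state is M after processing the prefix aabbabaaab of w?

Run of M on the first 10 characters of w = a a b b a b a a a b:
  step 0: q0  (start)
  step 1: q5  (read a: q0→q5)
  step 2: q3  (read a: q5→q3)
  step 3: q2  (read b: q3→q2)
  step 4: q6  (read b: q2→q6)
  step 5: q2  (read a: q6→q2)
  step 6: q6  (read b: q2→q6)
  step 7: q2  (read a: q6→q2)
  step 8: q1  (read a: q2→q1)
  step 9: q6  (read a: q1→q6)
  step 10: q3  (read b: q6→q3)

After reading 10 characters, M is in state q3.
(This kind of state-tracing is the core of the pumping-lemma construction: with 7 states, pigeonhole forces a repeat within the first 7 steps.)

q3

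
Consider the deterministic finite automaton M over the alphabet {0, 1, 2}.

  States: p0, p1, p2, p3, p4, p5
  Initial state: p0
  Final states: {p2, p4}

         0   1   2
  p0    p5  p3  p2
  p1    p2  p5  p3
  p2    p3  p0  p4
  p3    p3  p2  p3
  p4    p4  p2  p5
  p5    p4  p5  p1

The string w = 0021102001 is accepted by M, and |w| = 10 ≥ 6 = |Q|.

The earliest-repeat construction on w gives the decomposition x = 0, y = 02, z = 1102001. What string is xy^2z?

xy^2z = 0·02·02·1102001 = 002021102001.
Reading y = 02 takes M from p5 back to p5, so after x·y·y the machine is still in p5, and z then leads to the accepting state p2. Hence 002021102001 ∈ L(M).

002021102001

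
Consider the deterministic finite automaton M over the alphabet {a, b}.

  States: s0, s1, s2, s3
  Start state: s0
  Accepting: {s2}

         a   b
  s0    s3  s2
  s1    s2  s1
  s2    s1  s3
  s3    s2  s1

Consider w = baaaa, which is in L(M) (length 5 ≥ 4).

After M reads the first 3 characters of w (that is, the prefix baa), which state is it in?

Run of M on the first 3 characters of w = b a a:
  step 0: s0  (start)
  step 1: s2  (read b: s0→s2)
  step 2: s1  (read a: s2→s1)
  step 3: s2  (read a: s1→s2)

After reading 3 characters, M is in state s2.

s2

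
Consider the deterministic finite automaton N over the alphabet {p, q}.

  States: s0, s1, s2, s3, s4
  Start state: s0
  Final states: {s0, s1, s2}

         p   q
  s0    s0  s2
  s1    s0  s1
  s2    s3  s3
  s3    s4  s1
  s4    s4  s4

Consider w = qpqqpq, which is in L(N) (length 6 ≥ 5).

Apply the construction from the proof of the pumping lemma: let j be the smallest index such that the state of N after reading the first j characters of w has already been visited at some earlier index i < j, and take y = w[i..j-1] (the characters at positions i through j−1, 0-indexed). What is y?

q

Run of N on w = q p q q p q:
  step 0: s0  (start)
  step 1: s2  (read q: s0→s2)
  step 2: s3  (read p: s2→s3)
  step 3: s1  (read q: s3→s1)
  step 4: s1  (read q: s1→s1)   ← first repeat (s1 seen earlier)
  step 5: s0  (read p: s1→s0)
  step 6: s2  (read q: s0→s2)

So i = 3, j = 4, giving x = w[0:3] = qpq, y = w[3:4] = q, z = w[4:6] = pq.
Check: |xy| = 4 ≤ 5 and |y| = 1 ≥ 1. Reading y takes N from s1 back to s1, so every xyⁱz is accepted.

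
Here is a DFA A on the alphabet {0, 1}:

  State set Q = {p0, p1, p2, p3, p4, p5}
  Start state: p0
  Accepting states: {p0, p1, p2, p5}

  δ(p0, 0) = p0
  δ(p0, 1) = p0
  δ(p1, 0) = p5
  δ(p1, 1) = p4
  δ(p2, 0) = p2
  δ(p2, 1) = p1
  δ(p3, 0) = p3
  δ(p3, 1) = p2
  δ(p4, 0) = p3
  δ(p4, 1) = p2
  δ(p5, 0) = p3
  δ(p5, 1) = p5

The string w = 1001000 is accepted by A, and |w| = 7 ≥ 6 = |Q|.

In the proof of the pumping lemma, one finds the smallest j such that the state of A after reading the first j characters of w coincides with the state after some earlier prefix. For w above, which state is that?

p0

Run of A on w = 1 0 0 1 0 0 0:
  step 0: p0  (start)
  step 1: p0  (read 1: p0→p0)   ← first repeat (p0 seen earlier)
  step 2: p0  (read 0: p0→p0)
  step 3: p0  (read 0: p0→p0)
  step 4: p0  (read 1: p0→p0)
  step 5: p0  (read 0: p0→p0)
  step 6: p0  (read 0: p0→p0)
  step 7: p0  (read 0: p0→p0)

The earliest repeat is at step j = 1: A is in p0, which it already visited at step i = 0.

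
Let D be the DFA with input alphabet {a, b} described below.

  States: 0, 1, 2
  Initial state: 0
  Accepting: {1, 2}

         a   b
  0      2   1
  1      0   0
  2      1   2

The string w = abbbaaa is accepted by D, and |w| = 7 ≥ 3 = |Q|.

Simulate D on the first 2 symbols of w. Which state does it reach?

2

State sequence: 0 -a-> 2 -b-> 2

After reading 2 characters, D is in state 2.
(This kind of state-tracing is the core of the pumping-lemma construction: with 3 states, pigeonhole forces a repeat within the first 3 steps.)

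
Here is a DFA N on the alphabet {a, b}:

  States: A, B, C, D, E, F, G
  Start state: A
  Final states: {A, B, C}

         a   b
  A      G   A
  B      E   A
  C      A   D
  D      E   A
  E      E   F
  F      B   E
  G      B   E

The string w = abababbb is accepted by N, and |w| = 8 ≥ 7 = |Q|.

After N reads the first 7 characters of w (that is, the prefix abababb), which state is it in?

Run of N on the first 7 characters of w = a b a b a b b:
  step 0: A  (start)
  step 1: G  (read a: A→G)
  step 2: E  (read b: G→E)
  step 3: E  (read a: E→E)
  step 4: F  (read b: E→F)
  step 5: B  (read a: F→B)
  step 6: A  (read b: B→A)
  step 7: A  (read b: A→A)

After reading 7 characters, N is in state A.
(This kind of state-tracing is the core of the pumping-lemma construction: with 7 states, pigeonhole forces a repeat within the first 7 steps.)

A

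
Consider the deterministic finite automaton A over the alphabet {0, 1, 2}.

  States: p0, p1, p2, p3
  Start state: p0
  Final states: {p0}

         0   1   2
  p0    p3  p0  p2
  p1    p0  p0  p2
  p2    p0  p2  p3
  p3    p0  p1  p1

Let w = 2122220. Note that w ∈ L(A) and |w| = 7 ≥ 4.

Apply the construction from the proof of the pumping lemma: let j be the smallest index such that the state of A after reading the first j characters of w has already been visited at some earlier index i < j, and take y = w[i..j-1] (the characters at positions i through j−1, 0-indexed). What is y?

Run of A on w = 2 1 2 2 2 2 0:
  step 0: p0  (start)
  step 1: p2  (read 2: p0→p2)
  step 2: p2  (read 1: p2→p2)   ← first repeat (p2 seen earlier)
  step 3: p3  (read 2: p2→p3)
  step 4: p1  (read 2: p3→p1)
  step 5: p2  (read 2: p1→p2)
  step 6: p3  (read 2: p2→p3)
  step 7: p0  (read 0: p3→p0)

So i = 1, j = 2, giving x = w[0:1] = 2, y = w[1:2] = 1, z = w[2:7] = 22220.
Check: |xy| = 2 ≤ 4 and |y| = 1 ≥ 1. Reading y takes A from p2 back to p2, so every xyⁱz is accepted.

1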